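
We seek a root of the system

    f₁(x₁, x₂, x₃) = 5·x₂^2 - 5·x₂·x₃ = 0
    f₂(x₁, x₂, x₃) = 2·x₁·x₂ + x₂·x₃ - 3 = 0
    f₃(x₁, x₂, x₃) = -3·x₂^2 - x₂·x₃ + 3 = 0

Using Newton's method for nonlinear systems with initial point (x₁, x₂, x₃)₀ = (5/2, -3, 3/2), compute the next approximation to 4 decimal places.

At (5/2, -3, 3/2): F = (67.5000, -22.5000, -19.5000).
Jacobian J = [[0, 10·x₂ - 5·x₃, -5·x₂], [2·x₂, 2·x₁ + x₃, x₂], [0, -6·x₂ - x₃, -x₂]].
At the point, J = [[0.0000, -37.5000, 15.0000], [-6.0000, 6.5000, -3.0000], [0.0000, 16.5000, 3.0000]] (det J = -2160.0000).
Solving J·Δ = −F gives Δ = (-1.7292, 1.3750, -1.0625).
Then the next iterate is (x₁, x₂, x₃)₁ = (0.7708, -1.6250, 0.4375).

(0.7708, -1.6250, 0.4375)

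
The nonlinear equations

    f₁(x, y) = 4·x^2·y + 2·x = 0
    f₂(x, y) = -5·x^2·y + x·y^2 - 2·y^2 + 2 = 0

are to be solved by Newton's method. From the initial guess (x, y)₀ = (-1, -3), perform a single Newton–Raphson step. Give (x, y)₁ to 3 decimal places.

(-0.664, -1.687)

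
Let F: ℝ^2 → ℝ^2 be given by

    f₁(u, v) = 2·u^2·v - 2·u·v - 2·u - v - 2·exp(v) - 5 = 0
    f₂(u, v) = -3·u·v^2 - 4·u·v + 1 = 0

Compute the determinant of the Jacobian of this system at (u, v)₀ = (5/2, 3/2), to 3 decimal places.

J = [[4·u·v - 2·v - 2, 2·u^2 - 2·u - 2·exp(v) - 1], [-3·v^2 - 4·v, -6·u·v - 4·u]].
At the point, J = [[10.000, -2.46338], [-12.750, -32.500]].
det J = -356.408.

-356.408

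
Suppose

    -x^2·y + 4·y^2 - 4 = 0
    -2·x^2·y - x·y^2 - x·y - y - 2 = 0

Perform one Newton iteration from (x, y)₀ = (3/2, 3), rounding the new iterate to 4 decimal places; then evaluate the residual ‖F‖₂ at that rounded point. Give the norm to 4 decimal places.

At (3/2, 3): F = (25.2500, -36.5000).
Jacobian J = [[-2·x·y, -x^2 + 8·y], [-4·x·y - y^2 - y, -2·x^2 - 2·x·y - x - 1]].
At the point, J = [[-9.0000, 21.7500], [-30.0000, -16.0000]] (det J = 796.5000).
Solving J·Δ = −F gives Δ = (-0.4895, -1.3635).
Then the next iterate is (x, y)₁ = (1.0105, 1.6365).
Re-evaluating at (1.0105, 1.6365): F = (5.041482, -11.338530), so ‖F‖₂ = 12.4088.

12.4088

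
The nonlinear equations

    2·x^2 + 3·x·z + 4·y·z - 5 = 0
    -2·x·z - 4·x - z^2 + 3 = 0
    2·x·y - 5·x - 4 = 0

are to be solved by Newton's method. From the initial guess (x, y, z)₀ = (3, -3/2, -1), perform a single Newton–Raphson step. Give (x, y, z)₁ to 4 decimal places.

(8.3846, 10.3462, -4.6923)

At (3, -3/2, -1): F = (10.0000, -4.0000, -28.0000).
Jacobian J = [[4·x + 3·z, 4·z, 3·x + 4·y], [-2·z - 4, 0, -2·x - 2·z], [2·y - 5, 2·x, 0]].
At the point, J = [[9.0000, -4.0000, 3.0000], [-2.0000, 0.0000, -4.0000], [-8.0000, 6.0000, 0.0000]] (det J = 52.0000).
Solving J·Δ = −F gives Δ = (5.3846, 11.8462, -3.6923).
Then the next iterate is (x, y, z)₁ = (8.3846, 10.3462, -4.6923).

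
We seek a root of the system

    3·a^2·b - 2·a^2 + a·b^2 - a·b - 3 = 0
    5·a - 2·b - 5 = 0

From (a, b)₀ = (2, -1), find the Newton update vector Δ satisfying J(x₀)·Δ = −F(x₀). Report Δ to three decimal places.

(0.667, 5.167)

At (2, -1): F = (-19.000, 7.000).
Jacobian J = [[6·a·b - 4·a + b^2 - b, 3·a^2 + 2·a·b - a], [5, -2]].
At the point, J = [[-18.000, 6.000], [5.000, -2.000]] (det J = 6.000).
Solving J·Δ = −F gives Δ = (0.667, 5.167).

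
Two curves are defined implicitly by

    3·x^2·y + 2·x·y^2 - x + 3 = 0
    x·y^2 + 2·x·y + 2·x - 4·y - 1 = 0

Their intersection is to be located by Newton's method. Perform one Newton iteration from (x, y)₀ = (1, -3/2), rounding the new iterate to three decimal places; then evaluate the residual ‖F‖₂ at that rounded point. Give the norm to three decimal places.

2.345

At (1, -3/2): F = (2.000, 6.250).
Jacobian J = [[6·x·y + 2·y^2 - 1, 3·x^2 + 4·x·y], [y^2 + 2·y + 2, 2·x·y + 2·x - 4]].
At the point, J = [[-5.500, -3.000], [1.250, -5.000]] (det J = 31.250).
Solving J·Δ = −F gives Δ = (-0.280, 1.180).
Then the next iterate is (x, y)₁ = (0.720, -0.320).
Re-evaluating at (0.720, -0.320): F = (1.92979, 1.33293), so ‖F‖₂ = 2.345.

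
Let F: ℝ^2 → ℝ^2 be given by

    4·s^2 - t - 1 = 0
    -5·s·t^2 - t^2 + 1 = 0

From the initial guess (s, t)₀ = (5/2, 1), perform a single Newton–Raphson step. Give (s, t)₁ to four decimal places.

At (5/2, 1): F = (23.0000, -12.5000).
Jacobian J = [[8·s, -1], [-5·t^2, -10·s·t - 2·t]].
At the point, J = [[20.0000, -1.0000], [-5.0000, -27.0000]] (det J = -545.0000).
Solving J·Δ = −F gives Δ = (-1.1624, -0.2477).
Then the next iterate is (s, t)₁ = (1.3376, 0.7523).

(1.3376, 0.7523)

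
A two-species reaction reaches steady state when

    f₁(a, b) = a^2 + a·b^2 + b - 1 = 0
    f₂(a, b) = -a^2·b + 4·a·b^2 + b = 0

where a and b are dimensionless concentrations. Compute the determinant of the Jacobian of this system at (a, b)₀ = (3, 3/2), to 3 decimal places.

231.000

J = [[2·a + b^2, 2·a·b + 1], [-2·a·b + 4·b^2, -a^2 + 8·a·b + 1]].
At the point, J = [[8.250, 10.000], [0.000, 28.000]].
det J = 231.000.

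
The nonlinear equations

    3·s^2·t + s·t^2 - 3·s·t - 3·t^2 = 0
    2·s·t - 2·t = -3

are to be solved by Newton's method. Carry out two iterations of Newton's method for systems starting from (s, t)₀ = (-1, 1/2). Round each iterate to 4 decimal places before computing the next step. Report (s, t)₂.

At (-1, 1/2): F = (2.0000, 1.0000).
Jacobian J = [[6·s·t + t^2 - 3·t, 3·s^2 + 2·s·t - 3·s - 6·t], [2·t, 2·s - 2]].
At the point, J = [[-4.2500, 2.0000], [1.0000, -4.0000]] (det J = 15.0000).
Solving J·Δ = −F gives Δ = (0.6667, 0.4167).
Then the next iterate is (s, t)₁ = (-0.3333, 0.9167).
Round to (-0.3333, 0.9167) and repeat: F = (-1.578988, 0.555528), J = [[-3.742978, -4.778106], [1.8334, -2.6666]].
Δ = (-0.3663, -0.0435), so (s, t)₂ = (-0.6996, 0.8732).

(-0.6996, 0.8732)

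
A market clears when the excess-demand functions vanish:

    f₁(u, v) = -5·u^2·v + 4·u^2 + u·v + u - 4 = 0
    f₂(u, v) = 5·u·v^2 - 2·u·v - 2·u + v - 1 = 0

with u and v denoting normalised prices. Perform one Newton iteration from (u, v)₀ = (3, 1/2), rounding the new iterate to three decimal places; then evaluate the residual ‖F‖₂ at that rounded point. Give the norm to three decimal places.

At (3, 1/2): F = (14.000, -5.750).
Jacobian J = [[-10·u·v + 8·u + v + 1, -5·u^2 + u], [5·v^2 - 2·v - 2, 10·u·v - 2·u + 1]].
At the point, J = [[10.500, -42.000], [-1.750, 10.000]] (det J = 31.500).
Solving J·Δ = −F gives Δ = (3.222, 1.139).
Then the next iterate is (u, v)₁ = (6.222, 1.639).
Re-evaluating at (6.222, 1.639): F = (-149.98237, 51.37073), so ‖F‖₂ = 158.536.

158.536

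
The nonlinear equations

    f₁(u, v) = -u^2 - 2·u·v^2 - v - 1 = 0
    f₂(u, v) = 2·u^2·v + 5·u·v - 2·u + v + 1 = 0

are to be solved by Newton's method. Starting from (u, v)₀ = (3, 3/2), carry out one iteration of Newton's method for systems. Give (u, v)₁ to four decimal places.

At (3, 3/2): F = (-25.0000, 46.0000).
Jacobian J = [[-2·u - 2·v^2, -4·u·v - 1], [4·u·v + 5·v - 2, 2·u^2 + 5·u + 1]].
At the point, J = [[-10.5000, -19.0000], [23.5000, 34.0000]] (det J = 89.5000).
Solving J·Δ = −F gives Δ = (-0.2682, -1.1676).
Then the next iterate is (u, v)₁ = (2.7318, 0.3324).

(2.7318, 0.3324)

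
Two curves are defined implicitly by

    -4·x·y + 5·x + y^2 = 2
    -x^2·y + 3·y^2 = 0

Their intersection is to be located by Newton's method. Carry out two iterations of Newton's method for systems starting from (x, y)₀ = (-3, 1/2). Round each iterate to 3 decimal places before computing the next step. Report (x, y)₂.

At (-3, 1/2): F = (-10.750, -3.750).
Jacobian J = [[-4·y + 5, -4·x + 2·y], [-2·x·y, -x^2 + 6·y]].
At the point, J = [[3.000, 13.000], [3.000, -6.000]] (det J = -57.000).
Solving J·Δ = −F gives Δ = (1.987, 0.368).
Then the next iterate is (x, y)₁ = (-1.013, 0.868).
Round to (-1.013, 0.868) and repeat: F = (-2.79444, 1.36956), J = [[1.528, 5.788], [1.75857, 4.18183]].
Δ = (-5.177, 1.849), so (x, y)₂ = (-6.190, 2.717).

(-6.190, 2.717)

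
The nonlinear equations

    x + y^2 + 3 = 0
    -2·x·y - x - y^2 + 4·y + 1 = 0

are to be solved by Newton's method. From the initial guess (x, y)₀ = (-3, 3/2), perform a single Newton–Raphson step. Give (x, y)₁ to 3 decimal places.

At (-3, 3/2): F = (2.250, 16.750).
Jacobian J = [[1, 2·y], [-2·y - 1, -2·x - 2·y + 4]].
At the point, J = [[1.000, 3.000], [-4.000, 7.000]] (det J = 19.000).
Solving J·Δ = −F gives Δ = (1.816, -1.355).
Then the next iterate is (x, y)₁ = (-1.184, 0.145).

(-1.184, 0.145)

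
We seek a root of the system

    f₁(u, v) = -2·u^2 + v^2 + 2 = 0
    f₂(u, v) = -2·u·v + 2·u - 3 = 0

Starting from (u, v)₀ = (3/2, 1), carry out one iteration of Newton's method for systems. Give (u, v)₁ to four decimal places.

(0.9167, 0.0000)

At (3/2, 1): F = (-1.5000, -3.0000).
Jacobian J = [[-4·u, 2·v], [-2·v + 2, -2·u]].
At the point, J = [[-6.0000, 2.0000], [0.0000, -3.0000]] (det J = 18.0000).
Solving J·Δ = −F gives Δ = (-0.5833, -1.0000).
Then the next iterate is (u, v)₁ = (0.9167, 0.0000).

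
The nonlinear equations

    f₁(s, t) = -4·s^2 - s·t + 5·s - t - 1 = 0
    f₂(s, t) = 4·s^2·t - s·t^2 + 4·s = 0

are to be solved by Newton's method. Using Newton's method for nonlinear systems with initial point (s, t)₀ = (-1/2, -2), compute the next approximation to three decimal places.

(-0.143, -1.143)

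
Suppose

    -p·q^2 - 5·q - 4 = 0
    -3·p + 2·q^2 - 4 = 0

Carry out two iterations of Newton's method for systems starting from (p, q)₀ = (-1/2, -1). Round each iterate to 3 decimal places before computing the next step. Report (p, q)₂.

At (-1/2, -1): F = (1.500, -0.500).
Jacobian J = [[-q^2, -2·p·q - 5], [-3, 4·q]].
At the point, J = [[-1.000, -6.000], [-3.000, -4.000]] (det J = -14.000).
Solving J·Δ = −F gives Δ = (-0.643, 0.357).
Then the next iterate is (p, q)₁ = (-1.143, -0.643).
Round to (-1.143, -0.643) and repeat: F = (-0.31243, 0.25590), J = [[-0.41345, -6.46990], [-3.000, -2.572]].
Δ = (0.134, -0.057), so (p, q)₂ = (-1.009, -0.700).

(-1.009, -0.700)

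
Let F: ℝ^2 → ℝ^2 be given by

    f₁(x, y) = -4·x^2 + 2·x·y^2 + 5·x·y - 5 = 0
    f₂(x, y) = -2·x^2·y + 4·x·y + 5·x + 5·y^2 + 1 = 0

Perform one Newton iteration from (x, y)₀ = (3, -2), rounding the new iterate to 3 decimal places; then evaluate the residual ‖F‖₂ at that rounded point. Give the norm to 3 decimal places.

21.611

At (3, -2): F = (-47.000, 48.000).
Jacobian J = [[-8·x + 2·y^2 + 5·y, 4·x·y + 5·x], [-4·x·y + 4·y + 5, -2·x^2 + 4·x + 10·y]].
At the point, J = [[-26.000, -9.000], [21.000, -26.000]] (det J = 865.000).
Solving J·Δ = −F gives Δ = (-1.912, 0.302).
Then the next iterate is (x, y)₁ = (1.088, -1.698).
Re-evaluating at (1.088, -1.698): F = (-12.69824, 17.48632), so ‖F‖₂ = 21.611.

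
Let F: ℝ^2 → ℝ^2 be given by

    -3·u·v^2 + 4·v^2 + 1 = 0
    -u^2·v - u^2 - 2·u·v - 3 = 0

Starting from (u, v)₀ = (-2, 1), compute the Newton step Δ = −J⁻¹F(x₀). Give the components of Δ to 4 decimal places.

At (-2, 1): F = (11.0000, -7.0000).
Jacobian J = [[-3·v^2, -6·u·v + 8·v], [-2·u·v - 2·u - 2·v, -u^2 - 2·u]].
At the point, J = [[-3.0000, 20.0000], [6.0000, 0.0000]] (det J = -120.0000).
Solving J·Δ = −F gives Δ = (1.1667, -0.3750).

(1.1667, -0.3750)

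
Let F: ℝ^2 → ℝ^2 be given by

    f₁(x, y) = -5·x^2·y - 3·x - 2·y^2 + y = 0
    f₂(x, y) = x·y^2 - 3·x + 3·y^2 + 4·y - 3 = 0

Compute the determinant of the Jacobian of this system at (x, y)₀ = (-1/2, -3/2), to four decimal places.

J = [[-10·x·y - 3, -5·x^2 - 4·y + 1], [y^2 - 3, 2·x·y + 6·y + 4]].
At the point, J = [[-10.5000, 5.7500], [-0.7500, -3.5000]].
det J = 41.0625.

41.0625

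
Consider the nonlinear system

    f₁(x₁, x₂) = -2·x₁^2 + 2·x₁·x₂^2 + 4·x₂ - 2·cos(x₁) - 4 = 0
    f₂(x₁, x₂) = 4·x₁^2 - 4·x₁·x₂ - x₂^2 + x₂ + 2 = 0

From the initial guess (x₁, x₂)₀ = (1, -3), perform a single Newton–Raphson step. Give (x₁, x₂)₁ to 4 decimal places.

At (1, -3): F = (-1.080605, 6.0000).
Jacobian J = [[-4·x₁ + 2·x₂^2 + 2·sin(x₁), 4·x₁·x₂ + 4], [8·x₁ - 4·x₂, -4·x₁ - 2·x₂ + 1]].
At the point, J = [[15.682942, -8.0000], [20.0000, 3.0000]] (det J = 207.048826).
Solving J·Δ = −F gives Δ = (-0.2162, -0.5589).
Then the next iterate is (x₁, x₂)₁ = (0.7838, -3.5589).

(0.7838, -3.5589)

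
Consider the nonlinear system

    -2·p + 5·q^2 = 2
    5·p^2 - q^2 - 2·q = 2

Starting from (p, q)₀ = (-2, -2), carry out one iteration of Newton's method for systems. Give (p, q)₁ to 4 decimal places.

(-1.0000, -1.0000)

At (-2, -2): F = (22.0000, 18.0000).
Jacobian J = [[-2, 10·q], [10·p, -2·q - 2]].
At the point, J = [[-2.0000, -20.0000], [-20.0000, 2.0000]] (det J = -404.0000).
Solving J·Δ = −F gives Δ = (1.0000, 1.0000).
Then the next iterate is (p, q)₁ = (-1.0000, -1.0000).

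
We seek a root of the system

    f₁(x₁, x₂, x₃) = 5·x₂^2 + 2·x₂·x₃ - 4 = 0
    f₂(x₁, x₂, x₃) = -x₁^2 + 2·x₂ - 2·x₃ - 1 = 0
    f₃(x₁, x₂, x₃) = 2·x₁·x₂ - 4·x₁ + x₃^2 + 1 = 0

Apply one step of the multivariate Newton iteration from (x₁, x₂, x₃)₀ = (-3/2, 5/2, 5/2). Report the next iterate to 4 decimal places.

At (-3/2, 5/2, 5/2): F = (39.7500, -3.2500, 5.7500).
Jacobian J = [[0, 10·x₂ + 2·x₃, 2·x₂], [-2·x₁, 2, -2], [2·x₂ - 4, 2·x₁, 2·x₃]].
At the point, J = [[0.0000, 30.0000, 5.0000], [3.0000, 2.0000, -2.0000], [1.0000, -3.0000, 5.0000]] (det J = -565.0000).
Solving J·Δ = −F gives Δ = (0.5181, -1.0146, -1.8624).
Then the next iterate is (x₁, x₂, x₃)₁ = (-0.9819, 1.4854, 0.6376).

(-0.9819, 1.4854, 0.6376)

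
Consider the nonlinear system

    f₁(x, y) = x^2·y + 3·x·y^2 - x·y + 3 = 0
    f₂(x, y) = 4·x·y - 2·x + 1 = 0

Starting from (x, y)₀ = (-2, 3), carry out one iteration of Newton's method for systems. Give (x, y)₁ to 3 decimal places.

At (-2, 3): F = (-33.000, -19.000).
Jacobian J = [[2·x·y + 3·y^2 - y, x^2 + 6·x·y - x], [4·y - 2, 4·x]].
At the point, J = [[12.000, -30.000], [10.000, -8.000]] (det J = 204.000).
Solving J·Δ = −F gives Δ = (1.500, -0.500).
Then the next iterate is (x, y)₁ = (-0.500, 2.500).

(-0.500, 2.500)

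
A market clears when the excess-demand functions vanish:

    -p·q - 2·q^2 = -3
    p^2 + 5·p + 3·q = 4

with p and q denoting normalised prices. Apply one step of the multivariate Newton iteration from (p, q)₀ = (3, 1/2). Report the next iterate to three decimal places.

(0.935, 0.907)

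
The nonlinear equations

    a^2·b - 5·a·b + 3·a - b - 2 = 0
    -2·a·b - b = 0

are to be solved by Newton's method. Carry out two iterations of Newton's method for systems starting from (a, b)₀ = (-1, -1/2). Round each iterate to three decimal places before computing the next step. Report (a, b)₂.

At (-1, -1/2): F = (-7.500, -0.500).
Jacobian J = [[2·a·b - 5·b + 3, a^2 - 5·a - 1], [-2·b, -2·a - 1]].
At the point, J = [[6.500, 5.000], [1.000, 1.000]] (det J = 1.500).
Solving J·Δ = −F gives Δ = (3.333, -2.833).
Then the next iterate is (a, b)₁ = (2.333, -3.333).
Round to (2.333, -3.333) and repeat: F = (29.07030, 18.88478), J = [[4.11322, -7.22211], [6.666, -5.666]].
Δ = (1.140, 4.675), so (a, b)₂ = (3.473, 1.342).

(3.473, 1.342)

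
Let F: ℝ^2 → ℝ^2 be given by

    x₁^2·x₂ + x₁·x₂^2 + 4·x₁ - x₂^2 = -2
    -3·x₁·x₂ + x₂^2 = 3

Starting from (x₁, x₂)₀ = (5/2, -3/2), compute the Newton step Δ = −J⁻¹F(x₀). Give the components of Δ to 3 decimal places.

(15.500, 7.643)

At (5/2, -3/2): F = (6.000, 10.500).
Jacobian J = [[2·x₁·x₂ + x₂^2 + 4, x₁^2 + 2·x₁·x₂ - 2·x₂], [-3·x₂, -3·x₁ + 2·x₂]].
At the point, J = [[-1.250, 1.750], [4.500, -10.500]] (det J = 5.250).
Solving J·Δ = −F gives Δ = (15.500, 7.643).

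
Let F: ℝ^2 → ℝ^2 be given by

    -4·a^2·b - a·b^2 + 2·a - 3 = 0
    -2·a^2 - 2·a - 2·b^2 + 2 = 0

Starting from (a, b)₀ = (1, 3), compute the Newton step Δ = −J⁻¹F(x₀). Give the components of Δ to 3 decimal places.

(-0.205, -1.564)

At (1, 3): F = (-22.000, -20.000).
Jacobian J = [[-8·a·b - b^2 + 2, -4·a^2 - 2·a·b], [-4·a - 2, -4·b]].
At the point, J = [[-31.000, -10.000], [-6.000, -12.000]] (det J = 312.000).
Solving J·Δ = −F gives Δ = (-0.205, -1.564).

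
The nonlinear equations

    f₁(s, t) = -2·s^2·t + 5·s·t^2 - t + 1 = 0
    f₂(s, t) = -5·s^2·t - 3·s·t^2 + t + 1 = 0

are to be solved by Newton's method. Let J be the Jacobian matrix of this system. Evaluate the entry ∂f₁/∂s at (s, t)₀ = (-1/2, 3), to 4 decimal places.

51.0000

∂f₁/∂s = -4·s·t + 5·t^2.
At (-1/2, 3) this is 51.0000.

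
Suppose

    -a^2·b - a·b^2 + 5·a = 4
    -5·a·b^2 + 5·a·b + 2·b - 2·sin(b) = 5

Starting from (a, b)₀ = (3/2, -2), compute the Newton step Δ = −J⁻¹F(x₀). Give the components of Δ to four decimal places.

(-0.6999, 0.7732)

At (3/2, -2): F = (2.0000, -52.181405).
Jacobian J = [[-2·a·b - b^2 + 5, -a^2 - 2·a·b], [-5·b^2 + 5·b, -10·a·b + 5·a - 2·cos(b) + 2]].
At the point, J = [[7.0000, 3.7500], [-30.0000, 40.332294]] (det J = 394.826056).
Solving J·Δ = −F gives Δ = (-0.6999, 0.7732).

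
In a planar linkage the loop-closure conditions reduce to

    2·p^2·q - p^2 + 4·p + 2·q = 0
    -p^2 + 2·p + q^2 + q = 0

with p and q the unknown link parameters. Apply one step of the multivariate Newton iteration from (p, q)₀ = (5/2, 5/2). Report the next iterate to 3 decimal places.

At (5/2, 5/2): F = (40.000, 7.500).
Jacobian J = [[4·p·q - 2·p + 4, 2·p^2 + 2], [-2·p + 2, 2·q + 1]].
At the point, J = [[24.000, 14.500], [-3.000, 6.000]] (det J = 187.500).
Solving J·Δ = −F gives Δ = (-0.700, -1.600).
Then the next iterate is (p, q)₁ = (1.800, 0.900).

(1.800, 0.900)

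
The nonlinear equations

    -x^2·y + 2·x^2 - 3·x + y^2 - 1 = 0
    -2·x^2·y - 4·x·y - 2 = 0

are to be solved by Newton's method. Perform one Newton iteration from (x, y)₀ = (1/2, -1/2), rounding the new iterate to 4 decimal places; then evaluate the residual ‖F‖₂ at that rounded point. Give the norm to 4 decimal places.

3.2854

At (1/2, -1/2): F = (-1.6250, -0.7500).
Jacobian J = [[-2·x·y + 4·x - 3, -x^2 + 2·y], [-4·x·y - 4·y, -2·x^2 - 4·x]].
At the point, J = [[-0.5000, -1.2500], [3.0000, -2.5000]] (det J = 5.0000).
Solving J·Δ = −F gives Δ = (-0.6250, -1.0500).
Then the next iterate is (x, y)₁ = (-0.1250, -1.5500).
Re-evaluating at (-0.1250, -1.5500): F = (1.832969, -2.726562), so ‖F‖₂ = 3.2854.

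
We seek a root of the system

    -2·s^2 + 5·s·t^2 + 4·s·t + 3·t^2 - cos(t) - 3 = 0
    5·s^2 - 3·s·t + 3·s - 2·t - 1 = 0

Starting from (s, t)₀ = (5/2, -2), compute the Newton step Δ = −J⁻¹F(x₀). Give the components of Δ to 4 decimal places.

At (5/2, -2): F = (26.916147, 56.7500).
Jacobian J = [[-4·s + 5·t^2 + 4·t, 10·s·t + 4·s + 6·t + sin(t)], [10·s - 3·t + 3, -3·s - 2]].
At the point, J = [[2.0000, -52.909297], [34.0000, -9.5000]] (det J = 1779.916113).
Solving J·Δ = −F gives Δ = (-1.5433, 0.4504).

(-1.5433, 0.4504)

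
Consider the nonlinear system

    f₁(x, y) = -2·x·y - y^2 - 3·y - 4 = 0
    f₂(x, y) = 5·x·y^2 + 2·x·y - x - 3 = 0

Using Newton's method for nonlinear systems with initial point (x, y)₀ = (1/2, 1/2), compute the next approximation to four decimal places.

(12.7727, -3.2045)

At (1/2, 1/2): F = (-6.2500, -2.3750).
Jacobian J = [[-2·y, -2·x - 2·y - 3], [5·y^2 + 2·y - 1, 10·x·y + 2·x]].
At the point, J = [[-1.0000, -5.0000], [1.2500, 3.5000]] (det J = 2.7500).
Solving J·Δ = −F gives Δ = (12.2727, -3.7045).
Then the next iterate is (x, y)₁ = (12.7727, -3.2045).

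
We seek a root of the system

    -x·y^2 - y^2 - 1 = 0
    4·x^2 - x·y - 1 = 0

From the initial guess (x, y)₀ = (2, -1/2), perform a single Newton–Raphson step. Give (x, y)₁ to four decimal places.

At (2, -1/2): F = (-1.7500, 16.0000).
Jacobian J = [[-y^2, -2·x·y - 2·y], [8·x - y, -x]].
At the point, J = [[-0.2500, 3.0000], [16.5000, -2.0000]] (det J = -49.0000).
Solving J·Δ = −F gives Δ = (-0.9082, 0.5077).
Then the next iterate is (x, y)₁ = (1.0918, 0.0077).

(1.0918, 0.0077)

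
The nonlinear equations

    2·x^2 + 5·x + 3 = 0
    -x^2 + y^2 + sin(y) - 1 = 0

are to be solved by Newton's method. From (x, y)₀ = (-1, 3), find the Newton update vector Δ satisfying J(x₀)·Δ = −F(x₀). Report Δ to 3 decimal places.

At (-1, 3): F = (0.000, 7.14112).
Jacobian J = [[4·x + 5, 0], [-2·x, 2·y + cos(y)]].
At the point, J = [[1.000, 0.000], [2.000, 5.01001]] (det J = 5.01001).
Solving J·Δ = −F gives Δ = (0.000, -1.425).

(0.000, -1.425)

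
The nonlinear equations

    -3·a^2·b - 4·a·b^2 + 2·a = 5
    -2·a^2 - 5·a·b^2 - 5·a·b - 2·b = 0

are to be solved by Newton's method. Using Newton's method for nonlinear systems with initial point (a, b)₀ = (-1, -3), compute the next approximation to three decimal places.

At (-1, -3): F = (38.000, 34.000).
Jacobian J = [[-6·a·b - 4·b^2 + 2, -3·a^2 - 8·a·b], [-4·a - 5·b^2 - 5·b, -10·a·b - 5·a - 2]].
At the point, J = [[-52.000, -27.000], [-26.000, -27.000]] (det J = 702.000).
Solving J·Δ = −F gives Δ = (0.154, 1.111).
Then the next iterate is (a, b)₁ = (-0.846, -1.889).

(-0.846, -1.889)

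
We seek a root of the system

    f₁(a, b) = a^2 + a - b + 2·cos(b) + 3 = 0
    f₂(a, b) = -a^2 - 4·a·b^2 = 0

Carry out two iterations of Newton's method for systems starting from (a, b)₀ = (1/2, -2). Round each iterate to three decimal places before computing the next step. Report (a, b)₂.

(-1.168, -1.901)

At (1/2, -2): F = (4.91771, -8.250).
Jacobian J = [[2·a + 1, -2·sin(b) - 1], [-2·a - 4·b^2, -8·a·b]].
At the point, J = [[2.000, 0.81859], [-17.000, 8.000]] (det J = 29.91611).
Solving J·Δ = −F gives Δ = (-1.541, -2.243).
Then the next iterate is (a, b)₁ = (-1.041, -4.243).
Round to (-1.041, -4.243) and repeat: F = (6.38100, 73.88102), J = [[-1.082, -2.78369], [-69.93020, -35.33570]].
Δ = (-0.127, 2.342), so (a, b)₂ = (-1.168, -1.901).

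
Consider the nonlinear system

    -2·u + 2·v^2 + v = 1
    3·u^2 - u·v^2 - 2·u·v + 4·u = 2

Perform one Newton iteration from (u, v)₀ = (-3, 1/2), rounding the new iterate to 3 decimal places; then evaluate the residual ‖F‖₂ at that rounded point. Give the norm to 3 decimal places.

At (-3, 1/2): F = (6.000, 16.750).
Jacobian J = [[-2, 4·v + 1], [6·u - v^2 - 2·v + 4, -2·u·v - 2·u]].
At the point, J = [[-2.000, 3.000], [-15.250, 9.000]] (det J = 27.750).
Solving J·Δ = −F gives Δ = (-0.135, -2.090).
Then the next iterate is (u, v)₁ = (-3.135, -1.590).
Re-evaluating at (-3.135, -1.590): F = (8.73620, 12.90097), so ‖F‖₂ = 15.581.

15.581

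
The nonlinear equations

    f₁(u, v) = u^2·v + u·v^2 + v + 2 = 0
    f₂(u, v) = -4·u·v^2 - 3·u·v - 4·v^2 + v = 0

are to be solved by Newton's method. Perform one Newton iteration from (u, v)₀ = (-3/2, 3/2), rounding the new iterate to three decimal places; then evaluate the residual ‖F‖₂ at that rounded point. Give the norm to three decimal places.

At (-3/2, 3/2): F = (3.500, 12.750).
Jacobian J = [[2·u·v + v^2, u^2 + 2·u·v + 1], [-4·v^2 - 3·v, -8·u·v - 3·u - 8·v + 1]].
At the point, J = [[-2.250, -1.250], [-13.500, 11.500]] (det J = -42.750).
Solving J·Δ = −F gives Δ = (1.314, 0.434).
Then the next iterate is (u, v)₁ = (-0.186, 1.934).
Re-evaluating at (-0.186, 1.934): F = (3.30520, -9.16543), so ‖F‖₂ = 9.743.

9.743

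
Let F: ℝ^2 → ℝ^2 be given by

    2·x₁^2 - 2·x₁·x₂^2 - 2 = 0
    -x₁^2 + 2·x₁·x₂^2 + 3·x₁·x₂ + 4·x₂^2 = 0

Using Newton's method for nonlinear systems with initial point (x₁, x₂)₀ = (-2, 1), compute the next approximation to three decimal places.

(-0.333, 1.833)

At (-2, 1): F = (10.000, -10.000).
Jacobian J = [[4·x₁ - 2·x₂^2, -4·x₁·x₂], [-2·x₁ + 2·x₂^2 + 3·x₂, 4·x₁·x₂ + 3·x₁ + 8·x₂]].
At the point, J = [[-10.000, 8.000], [9.000, -6.000]] (det J = -12.000).
Solving J·Δ = −F gives Δ = (1.667, 0.833).
Then the next iterate is (x₁, x₂)₁ = (-0.333, 1.833).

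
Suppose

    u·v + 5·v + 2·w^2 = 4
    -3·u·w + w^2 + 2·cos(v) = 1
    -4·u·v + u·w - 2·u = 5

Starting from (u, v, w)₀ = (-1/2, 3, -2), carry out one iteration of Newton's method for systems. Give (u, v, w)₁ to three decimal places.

At (-1/2, 3, -2): F = (17.500, -1.97998, 3.000).
Jacobian J = [[v, u + 5, 4·w], [-3·w, -2·sin(v), -3·u + 2·w], [-4·v + w - 2, -4·u, u]].
At the point, J = [[3.000, 4.500, -8.000], [6.000, -0.28224, -2.500], [-16.000, 2.000, -0.500]] (det J = 149.05008).
Solving J·Δ = −F gives Δ = (-0.514, -5.954, -1.354).
Then the next iterate is (u, v, w)₁ = (-1.014, -2.954, -3.354).

(-1.014, -2.954, -3.354)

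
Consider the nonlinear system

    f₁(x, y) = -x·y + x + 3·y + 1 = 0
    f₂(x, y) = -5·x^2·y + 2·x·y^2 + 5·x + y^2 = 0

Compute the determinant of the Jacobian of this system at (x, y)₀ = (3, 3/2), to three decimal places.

J = [[-y + 1, -x + 3], [-10·x·y + 2·y^2 + 5, -5·x^2 + 4·x·y + 2·y]].
At the point, J = [[-0.500, 0.000], [-35.500, -24.000]].
det J = 12.000.

12.000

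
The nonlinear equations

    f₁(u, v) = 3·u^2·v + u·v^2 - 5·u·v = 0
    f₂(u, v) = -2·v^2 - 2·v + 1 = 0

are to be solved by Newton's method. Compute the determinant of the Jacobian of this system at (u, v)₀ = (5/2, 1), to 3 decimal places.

-66.000

J = [[6·u·v + v^2 - 5·v, 3·u^2 + 2·u·v - 5·u], [0, -4·v - 2]].
At the point, J = [[11.000, 11.250], [0.000, -6.000]].
det J = -66.000.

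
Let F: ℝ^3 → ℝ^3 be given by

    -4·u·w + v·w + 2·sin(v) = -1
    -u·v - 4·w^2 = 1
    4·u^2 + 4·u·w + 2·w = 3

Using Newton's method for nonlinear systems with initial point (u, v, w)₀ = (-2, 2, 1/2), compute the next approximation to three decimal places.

At (-2, 2, 1/2): F = (7.81859, 2.000, 10.000).
Jacobian J = [[-4·w, w + 2·cos(v), -4·u + v], [-v, -u, -8·w], [8·u + 4·w, 0, 4·u + 2]].
At the point, J = [[-2.000, -0.33229, 10.000], [-2.000, 2.000, -4.000], [-14.000, 0.000, -6.000]] (det J = 289.37908).
Solving J·Δ = −F gives Δ = (0.983, -1.272, -0.627).
Then the next iterate is (u, v, w)₁ = (-1.017, 0.728, -0.127).

(-1.017, 0.728, -0.127)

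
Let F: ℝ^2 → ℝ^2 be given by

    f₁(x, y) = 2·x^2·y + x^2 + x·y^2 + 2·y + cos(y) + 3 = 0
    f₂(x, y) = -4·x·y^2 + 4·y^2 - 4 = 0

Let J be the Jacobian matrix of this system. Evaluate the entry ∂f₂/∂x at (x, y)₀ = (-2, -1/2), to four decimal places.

-1.0000

∂f₂/∂x = -4·y^2.
At (-2, -1/2) this is -1.0000.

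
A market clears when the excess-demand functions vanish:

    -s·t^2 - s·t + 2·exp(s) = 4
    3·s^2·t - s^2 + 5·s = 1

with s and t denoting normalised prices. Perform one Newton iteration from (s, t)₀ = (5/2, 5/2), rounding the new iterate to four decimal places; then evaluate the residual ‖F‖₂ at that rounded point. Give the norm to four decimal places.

16.1273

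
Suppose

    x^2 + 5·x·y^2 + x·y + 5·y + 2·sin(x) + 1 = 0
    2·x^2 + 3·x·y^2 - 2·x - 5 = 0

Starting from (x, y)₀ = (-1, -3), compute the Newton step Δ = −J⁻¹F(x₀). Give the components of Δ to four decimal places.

At (-1, -3): F = (-56.682942, -28.0000).
Jacobian J = [[2·x + 5·y^2 + y + 2·cos(x), 10·x·y + x + 5], [4·x + 3·y^2 - 2, 6·x·y]].
At the point, J = [[41.080605, 34.0000], [21.0000, 18.0000]] (det J = 25.450883).
Solving J·Δ = −F gives Δ = (2.6833, -1.5750).

(2.6833, -1.5750)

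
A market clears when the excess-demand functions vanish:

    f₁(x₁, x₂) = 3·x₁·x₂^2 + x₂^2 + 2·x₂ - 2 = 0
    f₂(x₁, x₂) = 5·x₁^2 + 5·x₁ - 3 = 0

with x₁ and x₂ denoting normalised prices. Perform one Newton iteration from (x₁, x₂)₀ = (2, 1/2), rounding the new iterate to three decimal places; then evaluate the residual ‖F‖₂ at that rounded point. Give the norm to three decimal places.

At (2, 1/2): F = (0.750, 27.000).
Jacobian J = [[3·x₂^2, 6·x₁·x₂ + 2·x₂ + 2], [10·x₁ + 5, 0]].
At the point, J = [[0.750, 9.000], [25.000, 0.000]] (det J = -225.000).
Solving J·Δ = −F gives Δ = (-1.080, 0.007).
Then the next iterate is (x₁, x₂)₁ = (0.920, 0.507).
Re-evaluating at (0.920, 0.507): F = (-0.01950, 5.832), so ‖F‖₂ = 5.832.

5.832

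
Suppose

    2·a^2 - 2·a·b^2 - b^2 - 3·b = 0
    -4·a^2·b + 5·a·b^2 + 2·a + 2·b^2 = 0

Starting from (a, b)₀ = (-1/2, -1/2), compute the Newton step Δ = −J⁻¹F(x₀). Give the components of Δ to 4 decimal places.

(0.5750, 0.1875)

At (-1/2, -1/2): F = (2.0000, -0.6250).
Jacobian J = [[4·a - 2·b^2, -4·a·b - 2·b - 3], [-8·a·b + 5·b^2 + 2, -4·a^2 + 10·a·b + 4·b]].
At the point, J = [[-2.5000, -3.0000], [1.2500, -0.5000]] (det J = 5.0000).
Solving J·Δ = −F gives Δ = (0.5750, 0.1875).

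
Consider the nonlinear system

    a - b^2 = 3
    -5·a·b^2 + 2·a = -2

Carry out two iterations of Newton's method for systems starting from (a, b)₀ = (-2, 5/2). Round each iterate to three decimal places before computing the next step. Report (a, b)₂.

At (-2, 5/2): F = (-11.250, 60.500).
Jacobian J = [[1, -2·b], [-5·b^2 + 2, -10·a·b]].
At the point, J = [[1.000, -5.000], [-29.250, 50.000]] (det J = -96.250).
Solving J·Δ = −F gives Δ = (-2.701, -2.790).
Then the next iterate is (a, b)₁ = (-4.701, -0.290).
Round to (-4.701, -0.290) and repeat: F = (-7.78510, -5.42523), J = [[1.000, 0.580], [1.57950, -13.63290]].
Δ = (7.511, 0.472), so (a, b)₂ = (2.810, 0.182).

(2.810, 0.182)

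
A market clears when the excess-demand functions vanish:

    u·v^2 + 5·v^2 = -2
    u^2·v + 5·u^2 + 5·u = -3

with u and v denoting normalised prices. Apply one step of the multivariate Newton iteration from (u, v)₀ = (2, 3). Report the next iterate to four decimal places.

(0.9262, 1.6825)

At (2, 3): F = (65.0000, 45.0000).
Jacobian J = [[v^2, 2·u·v + 10·v], [2·u·v + 10·u + 5, u^2]].
At the point, J = [[9.0000, 42.0000], [37.0000, 4.0000]] (det J = -1518.0000).
Solving J·Δ = −F gives Δ = (-1.0738, -1.3175).
Then the next iterate is (u, v)₁ = (0.9262, 1.6825).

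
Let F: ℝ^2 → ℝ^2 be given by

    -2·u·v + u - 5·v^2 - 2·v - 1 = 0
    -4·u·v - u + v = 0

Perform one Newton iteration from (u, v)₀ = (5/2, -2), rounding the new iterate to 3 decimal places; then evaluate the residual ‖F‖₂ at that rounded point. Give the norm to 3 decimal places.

At (5/2, -2): F = (-4.500, 15.500).
Jacobian J = [[-2·v + 1, -2·u - 10·v - 2], [-4·v - 1, -4·u + 1]].
At the point, J = [[5.000, 13.000], [7.000, -9.000]] (det J = -136.000).
Solving J·Δ = −F gives Δ = (-1.184, 0.801).
Then the next iterate is (u, v)₁ = (1.316, -1.199).
Re-evaluating at (1.316, -1.199): F = (-1.31824, 3.79654), so ‖F‖₂ = 4.019.

4.019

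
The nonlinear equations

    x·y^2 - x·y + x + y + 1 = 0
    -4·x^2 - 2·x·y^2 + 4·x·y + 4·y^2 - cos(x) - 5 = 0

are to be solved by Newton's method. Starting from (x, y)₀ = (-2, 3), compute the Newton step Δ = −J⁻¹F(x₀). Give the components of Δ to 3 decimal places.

(0.424, -0.782)

At (-2, 3): F = (-10.000, 27.41615).
Jacobian J = [[y^2 - y + 1, 2·x·y - x + 1], [-8·x - 2·y^2 + 4·y + sin(x), -4·x·y + 4·x + 8·y]].
At the point, J = [[7.000, -9.000], [9.09070, 40.000]] (det J = 361.81632).
Solving J·Δ = −F gives Δ = (0.424, -0.782).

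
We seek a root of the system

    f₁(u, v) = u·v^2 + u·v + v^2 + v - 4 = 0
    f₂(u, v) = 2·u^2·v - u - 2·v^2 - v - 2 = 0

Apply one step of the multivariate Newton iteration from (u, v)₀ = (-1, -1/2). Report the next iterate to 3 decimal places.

At (-1, -1/2): F = (-4.000, -2.000).
Jacobian J = [[v^2 + v, 2·u·v + u + 2·v + 1], [4·u·v - 1, 2·u^2 - 4·v - 1]].
At the point, J = [[-0.250, 0.000], [1.000, 3.000]] (det J = -0.750).
Solving J·Δ = −F gives Δ = (-16.000, 6.000).
Then the next iterate is (u, v)₁ = (-17.000, 5.500).

(-17.000, 5.500)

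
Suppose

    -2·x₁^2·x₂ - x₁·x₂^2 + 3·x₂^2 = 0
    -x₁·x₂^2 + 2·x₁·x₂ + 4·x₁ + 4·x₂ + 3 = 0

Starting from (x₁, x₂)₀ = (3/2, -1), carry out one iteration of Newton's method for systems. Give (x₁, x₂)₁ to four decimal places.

(0.3913, -0.9391)

At (3/2, -1): F = (6.0000, 0.5000).
Jacobian J = [[-4·x₁·x₂ - x₂^2, -2·x₁^2 - 2·x₁·x₂ + 6·x₂], [-x₂^2 + 2·x₂ + 4, -2·x₁·x₂ + 2·x₁ + 4]].
At the point, J = [[5.0000, -7.5000], [1.0000, 10.0000]] (det J = 57.5000).
Solving J·Δ = −F gives Δ = (-1.1087, 0.0609).
Then the next iterate is (x₁, x₂)₁ = (0.3913, -0.9391).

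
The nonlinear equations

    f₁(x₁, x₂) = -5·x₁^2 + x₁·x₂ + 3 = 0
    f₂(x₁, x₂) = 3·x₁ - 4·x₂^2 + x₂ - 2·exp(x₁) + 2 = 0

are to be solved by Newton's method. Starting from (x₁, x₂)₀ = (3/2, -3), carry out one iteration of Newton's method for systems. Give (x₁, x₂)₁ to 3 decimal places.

At (3/2, -3): F = (-12.750, -41.46338).
Jacobian J = [[-10·x₁ + x₂, x₁], [-2·exp(x₁) + 3, -8·x₂ + 1]].
At the point, J = [[-18.000, 1.500], [-5.96338, 25.000]] (det J = -441.05493).
Solving J·Δ = −F gives Δ = (-0.582, 1.520).
Then the next iterate is (x₁, x₂)₁ = (0.918, -1.480).

(0.918, -1.480)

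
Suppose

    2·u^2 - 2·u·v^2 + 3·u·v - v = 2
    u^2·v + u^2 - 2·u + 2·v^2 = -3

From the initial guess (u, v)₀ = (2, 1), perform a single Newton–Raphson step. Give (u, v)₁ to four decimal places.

(1.0778, 0.5667)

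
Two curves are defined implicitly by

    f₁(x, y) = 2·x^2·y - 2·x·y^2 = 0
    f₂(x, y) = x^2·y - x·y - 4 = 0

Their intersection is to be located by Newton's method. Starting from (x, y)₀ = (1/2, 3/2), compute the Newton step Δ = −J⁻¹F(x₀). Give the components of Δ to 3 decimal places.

(28.167, -17.500)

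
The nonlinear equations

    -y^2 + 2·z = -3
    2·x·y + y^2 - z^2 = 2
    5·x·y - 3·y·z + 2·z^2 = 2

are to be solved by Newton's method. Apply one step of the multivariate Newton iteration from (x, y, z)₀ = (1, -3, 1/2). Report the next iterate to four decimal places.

(0.5856, -2.2639, 0.7917)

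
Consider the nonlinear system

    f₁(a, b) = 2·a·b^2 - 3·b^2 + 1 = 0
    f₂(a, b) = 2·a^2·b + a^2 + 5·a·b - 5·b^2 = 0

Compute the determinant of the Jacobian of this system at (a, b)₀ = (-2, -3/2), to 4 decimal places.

48.0000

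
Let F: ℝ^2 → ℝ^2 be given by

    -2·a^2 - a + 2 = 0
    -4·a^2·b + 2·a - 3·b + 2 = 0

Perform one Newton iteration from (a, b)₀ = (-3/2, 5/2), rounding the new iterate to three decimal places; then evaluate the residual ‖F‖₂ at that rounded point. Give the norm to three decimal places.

At (-3/2, 5/2): F = (-1.000, -31.000).
Jacobian J = [[-4·a - 1, 0], [-8·a·b + 2, -4·a^2 - 3]].
At the point, J = [[5.000, 0.000], [32.000, -12.000]] (det J = -60.000).
Solving J·Δ = −F gives Δ = (0.200, -2.050).
Then the next iterate is (a, b)₁ = (-1.300, 0.450).
Re-evaluating at (-1.300, 0.450): F = (-0.080, -4.992), so ‖F‖₂ = 4.993.

4.993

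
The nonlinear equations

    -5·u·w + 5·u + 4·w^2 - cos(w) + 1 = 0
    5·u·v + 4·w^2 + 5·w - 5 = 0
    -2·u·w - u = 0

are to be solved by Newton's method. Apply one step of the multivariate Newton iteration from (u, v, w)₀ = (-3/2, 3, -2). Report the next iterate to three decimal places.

At (-3/2, 3, -2): F = (-5.08385, -21.500, -4.500).
Jacobian J = [[-5·w + 5, 0, -5·u + 8·w + sin(w)], [5·v, 5·u, 8·w + 5], [-2·w - 1, 0, -2·u]].
At the point, J = [[15.000, 0.000, -9.40930], [15.000, -7.500, -11.000], [3.000, 0.000, 3.000]] (det J = -549.20919).
Solving J·Δ = −F gives Δ = (0.786, -2.340, 0.714).
Then the next iterate is (u, v, w)₁ = (-0.714, 0.660, -1.286).

(-0.714, 0.660, -1.286)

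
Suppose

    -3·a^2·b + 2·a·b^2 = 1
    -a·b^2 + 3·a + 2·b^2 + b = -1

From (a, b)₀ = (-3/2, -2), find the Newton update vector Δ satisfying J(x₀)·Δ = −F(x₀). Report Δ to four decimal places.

At (-3/2, -2): F = (0.5000, 8.5000).
Jacobian J = [[-6·a·b + 2·b^2, -3·a^2 + 4·a·b], [-b^2 + 3, -2·a·b + 4·b + 1]].
At the point, J = [[-10.0000, 5.2500], [-1.0000, -13.0000]] (det J = 135.2500).
Solving J·Δ = −F gives Δ = (0.3780, 0.6248).

(0.3780, 0.6248)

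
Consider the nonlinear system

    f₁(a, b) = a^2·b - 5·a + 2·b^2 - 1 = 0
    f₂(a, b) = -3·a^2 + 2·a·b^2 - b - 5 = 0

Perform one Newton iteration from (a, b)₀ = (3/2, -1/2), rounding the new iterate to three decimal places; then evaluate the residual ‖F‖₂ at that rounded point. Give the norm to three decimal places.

At (3/2, -1/2): F = (-9.125, -10.500).
Jacobian J = [[2·a·b - 5, a^2 + 4·b], [-6·a + 2·b^2, 4·a·b - 1]].
At the point, J = [[-6.500, 0.250], [-8.500, -4.000]] (det J = 28.125).
Solving J·Δ = −F gives Δ = (-1.391, 0.331).
Then the next iterate is (a, b)₁ = (0.109, -0.169).
Re-evaluating at (0.109, -0.169): F = (-1.48989, -4.86042), so ‖F‖₂ = 5.084.

5.084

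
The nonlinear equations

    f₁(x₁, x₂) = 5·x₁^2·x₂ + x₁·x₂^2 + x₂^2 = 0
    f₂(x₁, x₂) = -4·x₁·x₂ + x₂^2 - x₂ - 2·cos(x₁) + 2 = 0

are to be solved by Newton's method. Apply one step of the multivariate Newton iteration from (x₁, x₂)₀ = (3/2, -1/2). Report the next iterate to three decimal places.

At (3/2, -1/2): F = (-5.000, 5.60853).
Jacobian J = [[10·x₁·x₂ + x₂^2, 5·x₁^2 + 2·x₁·x₂ + 2·x₂], [-4·x₂ + 2·sin(x₁), -4·x₁ + 2·x₂ - 1]].
At the point, J = [[-7.250, 8.750], [3.99499, -8.000]] (det J = 23.04384).
Solving J·Δ = −F gives Δ = (0.394, 0.898).
Then the next iterate is (x₁, x₂)₁ = (1.894, 0.398).

(1.894, 0.398)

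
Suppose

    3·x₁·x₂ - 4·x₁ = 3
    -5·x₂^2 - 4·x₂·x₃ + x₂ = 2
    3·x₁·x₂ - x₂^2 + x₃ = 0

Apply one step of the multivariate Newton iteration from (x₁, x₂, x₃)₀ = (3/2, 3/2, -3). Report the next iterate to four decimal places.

At (3/2, 3/2, -3): F = (-2.2500, 6.2500, 1.5000).
Jacobian J = [[3·x₂ - 4, 3·x₁, 0], [0, -10·x₂ - 4·x₃ + 1, -4·x₂], [3·x₂, 3·x₁ - 2·x₂, 1]].
At the point, J = [[0.5000, 4.5000, 0.0000], [0.0000, -2.0000, -6.0000], [4.5000, 1.5000, 1.0000]] (det J = -118.0000).
Solving J·Δ = −F gives Δ = (-0.7150, 0.5794, 0.8485).
Then the next iterate is (x₁, x₂, x₃)₁ = (0.7850, 2.0794, -2.1515).

(0.7850, 2.0794, -2.1515)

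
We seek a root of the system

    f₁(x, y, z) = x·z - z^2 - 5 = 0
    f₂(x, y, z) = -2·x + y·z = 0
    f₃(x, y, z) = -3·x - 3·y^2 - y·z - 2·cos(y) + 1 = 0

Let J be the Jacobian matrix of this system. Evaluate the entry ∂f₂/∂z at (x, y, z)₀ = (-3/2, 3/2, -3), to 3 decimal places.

∂f₂/∂z = y.
At (-3/2, 3/2, -3) this is 1.500.

1.500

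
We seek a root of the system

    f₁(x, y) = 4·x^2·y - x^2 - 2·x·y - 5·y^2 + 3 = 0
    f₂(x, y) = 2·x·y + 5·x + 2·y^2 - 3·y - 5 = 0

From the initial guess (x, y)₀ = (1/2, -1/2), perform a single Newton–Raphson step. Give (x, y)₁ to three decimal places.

(0.417, -0.833)

At (1/2, -1/2): F = (1.500, -1.000).
Jacobian J = [[8·x·y - 2·x - 2·y, 4·x^2 - 2·x - 10·y], [2·y + 5, 2·x + 4·y - 3]].
At the point, J = [[-2.000, 5.000], [4.000, -4.000]] (det J = -12.000).
Solving J·Δ = −F gives Δ = (-0.083, -0.333).
Then the next iterate is (x, y)₁ = (0.417, -0.833).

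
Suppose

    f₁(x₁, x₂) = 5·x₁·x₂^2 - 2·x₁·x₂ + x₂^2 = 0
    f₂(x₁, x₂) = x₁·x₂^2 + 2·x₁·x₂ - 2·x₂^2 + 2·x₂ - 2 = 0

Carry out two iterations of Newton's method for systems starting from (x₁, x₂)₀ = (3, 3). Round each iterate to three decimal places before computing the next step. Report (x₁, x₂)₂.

(1.097, 1.486)

At (3, 3): F = (126.000, 31.000).
Jacobian J = [[5·x₂^2 - 2·x₂, 10·x₁·x₂ - 2·x₁ + 2·x₂], [x₂^2 + 2·x₂, 2·x₁·x₂ + 2·x₁ - 4·x₂ + 2]].
At the point, J = [[39.000, 90.000], [15.000, 14.000]] (det J = -804.000).
Solving J·Δ = −F gives Δ = (-1.276, -0.847).
Then the next iterate is (x₁, x₂)₁ = (1.724, 2.153).
Round to (1.724, 2.153) and repeat: F = (37.16909, 8.45017), J = [[18.87104, 37.97572], [8.94141, 4.25954]].
Δ = (-0.627, -0.667), so (x₁, x₂)₂ = (1.097, 1.486).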